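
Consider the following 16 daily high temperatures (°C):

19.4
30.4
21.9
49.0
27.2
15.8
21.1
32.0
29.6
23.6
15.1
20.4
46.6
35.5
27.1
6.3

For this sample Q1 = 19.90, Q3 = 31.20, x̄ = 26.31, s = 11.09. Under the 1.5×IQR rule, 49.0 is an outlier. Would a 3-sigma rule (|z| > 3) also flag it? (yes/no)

no

z = (49.0 − 26.31) / 11.09 = 2.05.
|z| = 2.05 ≤ 3.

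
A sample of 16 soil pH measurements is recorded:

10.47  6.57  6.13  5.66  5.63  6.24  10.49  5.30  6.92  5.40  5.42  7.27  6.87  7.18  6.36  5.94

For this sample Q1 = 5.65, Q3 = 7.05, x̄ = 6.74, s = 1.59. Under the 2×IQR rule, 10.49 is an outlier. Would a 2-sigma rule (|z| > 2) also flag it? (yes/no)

z = (10.49 − 6.74) / 1.59 = 2.36.
|z| = 2.36 > 2.

yes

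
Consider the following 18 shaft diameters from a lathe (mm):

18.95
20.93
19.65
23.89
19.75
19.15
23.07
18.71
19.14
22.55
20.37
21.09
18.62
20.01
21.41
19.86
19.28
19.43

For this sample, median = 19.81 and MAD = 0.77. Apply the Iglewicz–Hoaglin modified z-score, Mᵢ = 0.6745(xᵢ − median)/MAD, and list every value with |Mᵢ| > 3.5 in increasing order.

23.89

|Mᵢ| > 3.5 ⇔ |xᵢ − 19.81| > 3.5·0.77/0.6745 = 4.00.
So outliers lie outside [15.81, 23.81].
23.89: M = 3.57 → outlier.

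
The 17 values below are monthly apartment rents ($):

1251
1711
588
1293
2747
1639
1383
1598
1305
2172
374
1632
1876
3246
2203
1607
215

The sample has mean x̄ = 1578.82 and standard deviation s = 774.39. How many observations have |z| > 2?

Cutoffs: x̄ ± 2s = [30.04, 3127.60].
Outside the cutoffs: 3246.

1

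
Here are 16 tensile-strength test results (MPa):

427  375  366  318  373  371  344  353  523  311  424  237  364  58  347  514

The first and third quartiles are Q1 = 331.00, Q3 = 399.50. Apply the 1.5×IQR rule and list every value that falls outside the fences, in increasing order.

IQR = Q3 − Q1 = 399.50 − 331.00 = 68.50.
Lower fence = Q1 − 1.5·IQR = 331.00 − 102.75 = 228.25.
Upper fence = Q3 + 1.5·IQR = 399.50 + 102.75 = 502.25.
58 < 228.25 → outlier.
514 > 502.25 → outlier.
523 > 502.25 → outlier.
All remaining values lie within [228.25, 502.25].

58, 514, 523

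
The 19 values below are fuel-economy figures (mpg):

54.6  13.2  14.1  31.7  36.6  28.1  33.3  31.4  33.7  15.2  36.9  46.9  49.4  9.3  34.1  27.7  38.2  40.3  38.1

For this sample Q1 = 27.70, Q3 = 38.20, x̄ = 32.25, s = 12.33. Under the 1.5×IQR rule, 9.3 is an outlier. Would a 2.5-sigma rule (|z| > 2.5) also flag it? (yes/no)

z = (9.3 − 32.25) / 12.33 = -1.86.
|z| = 1.86 ≤ 2.5.

no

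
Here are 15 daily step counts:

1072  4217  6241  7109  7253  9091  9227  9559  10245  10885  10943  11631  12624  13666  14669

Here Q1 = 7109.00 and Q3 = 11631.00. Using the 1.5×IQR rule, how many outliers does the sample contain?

0

IQR = 4522.00; fences at 7109.00 − 6783.00 = 326.00 and 11631.00 + 6783.00 = 18414.00.
Every value lies within the cutoffs.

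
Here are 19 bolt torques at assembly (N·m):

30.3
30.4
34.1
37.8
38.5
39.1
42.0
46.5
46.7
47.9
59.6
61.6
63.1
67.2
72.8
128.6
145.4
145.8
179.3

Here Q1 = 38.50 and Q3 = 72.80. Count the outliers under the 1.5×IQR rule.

4

IQR = 34.30; fences at 38.50 − 51.45 = -12.95 and 72.80 + 51.45 = 124.25.
Outside the cutoffs: 128.6, 145.4, 145.8, 179.3.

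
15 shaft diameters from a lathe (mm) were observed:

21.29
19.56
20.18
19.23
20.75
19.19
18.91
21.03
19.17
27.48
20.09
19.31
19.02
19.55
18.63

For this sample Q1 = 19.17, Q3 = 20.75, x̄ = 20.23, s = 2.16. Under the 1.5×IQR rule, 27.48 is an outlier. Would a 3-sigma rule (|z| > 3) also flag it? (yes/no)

z = (27.48 − 20.23) / 2.16 = 3.36.
|z| = 3.36 > 3.

yes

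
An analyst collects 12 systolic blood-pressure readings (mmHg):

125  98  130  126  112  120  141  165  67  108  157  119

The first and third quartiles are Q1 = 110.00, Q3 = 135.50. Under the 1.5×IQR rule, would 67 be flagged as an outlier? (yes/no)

IQR = Q3 − Q1 = 135.50 − 110.00 = 25.50.
Lower fence = Q1 − 1.5·IQR = 110.00 − 38.25 = 71.75.
Upper fence = Q3 + 1.5·IQR = 135.50 + 38.25 = 173.75.
67 lies below the lower fence.

yes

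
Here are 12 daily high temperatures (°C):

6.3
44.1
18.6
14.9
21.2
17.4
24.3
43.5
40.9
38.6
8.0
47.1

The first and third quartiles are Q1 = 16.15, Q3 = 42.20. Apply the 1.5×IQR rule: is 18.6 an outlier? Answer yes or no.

no

IQR = Q3 − Q1 = 42.20 − 16.15 = 26.05.
Lower fence = Q1 − 1.5·IQR = 16.15 − 39.075 = -22.925.
Upper fence = Q3 + 1.5·IQR = 42.20 + 39.075 = 81.275.
18.6 lies within [-22.925, 81.275].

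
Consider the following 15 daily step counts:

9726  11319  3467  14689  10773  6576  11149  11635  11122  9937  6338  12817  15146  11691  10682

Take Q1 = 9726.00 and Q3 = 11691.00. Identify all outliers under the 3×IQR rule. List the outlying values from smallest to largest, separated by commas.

3467

IQR = Q3 − Q1 = 11691.00 − 9726.00 = 1965.00.
Lower fence = Q1 − 3·IQR = 9726.00 − 5895.00 = 3831.00.
Upper fence = Q3 + 3·IQR = 11691.00 + 5895.00 = 17586.00.
3467 < 3831.00 → outlier.
All remaining values lie within [3831.00, 17586.00].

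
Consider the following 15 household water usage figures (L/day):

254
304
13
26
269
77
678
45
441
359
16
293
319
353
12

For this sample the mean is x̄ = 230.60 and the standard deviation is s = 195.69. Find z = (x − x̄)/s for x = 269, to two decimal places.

z = (269 − 230.60) / 195.69 = 0.20.

0.20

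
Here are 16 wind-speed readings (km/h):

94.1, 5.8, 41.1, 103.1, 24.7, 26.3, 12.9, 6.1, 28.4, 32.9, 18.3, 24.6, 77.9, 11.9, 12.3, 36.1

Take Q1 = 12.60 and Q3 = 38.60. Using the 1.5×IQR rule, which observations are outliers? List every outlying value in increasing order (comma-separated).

77.9, 94.1, 103.1

IQR = Q3 − Q1 = 38.60 − 12.60 = 26.00.
Lower fence = Q1 − 1.5·IQR = 12.60 − 39.00 = -26.40.
Upper fence = Q3 + 1.5·IQR = 38.60 + 39.00 = 77.60.
77.9 > 77.60 → outlier.
94.1 > 77.60 → outlier.
103.1 > 77.60 → outlier.
All remaining values lie within [-26.40, 77.60].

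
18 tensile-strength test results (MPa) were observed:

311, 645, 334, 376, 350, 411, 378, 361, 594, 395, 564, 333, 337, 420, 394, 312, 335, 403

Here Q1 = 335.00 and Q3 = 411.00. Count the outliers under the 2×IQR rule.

3

IQR = 76.00; fences at 335.00 − 152.00 = 183.00 and 411.00 + 152.00 = 563.00.
Outside the cutoffs: 564, 594, 645.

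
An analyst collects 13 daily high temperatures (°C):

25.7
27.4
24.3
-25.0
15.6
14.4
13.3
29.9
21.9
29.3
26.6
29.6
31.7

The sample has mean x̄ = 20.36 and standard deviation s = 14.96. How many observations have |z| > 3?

Cutoffs: x̄ ± 3s = [-24.52, 65.24].
Outside the cutoffs: -25.0.

1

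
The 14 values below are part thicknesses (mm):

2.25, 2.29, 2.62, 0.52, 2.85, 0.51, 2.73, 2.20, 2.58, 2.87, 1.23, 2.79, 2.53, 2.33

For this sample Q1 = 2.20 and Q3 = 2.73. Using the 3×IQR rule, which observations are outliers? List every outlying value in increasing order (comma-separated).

0.51, 0.52

IQR = Q3 − Q1 = 2.73 − 2.20 = 0.53.
Lower fence = Q1 − 3·IQR = 2.20 − 1.59 = 0.61.
Upper fence = Q3 + 3·IQR = 2.73 + 1.59 = 4.32.
0.51 < 0.61 → outlier.
0.52 < 0.61 → outlier.
All remaining values lie within [0.61, 4.32].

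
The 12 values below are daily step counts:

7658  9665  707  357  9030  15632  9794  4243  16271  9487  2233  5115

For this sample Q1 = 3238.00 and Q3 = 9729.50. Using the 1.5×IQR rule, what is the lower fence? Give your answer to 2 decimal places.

IQR = Q3 − Q1 = 9729.50 − 3238.00 = 6491.50.
Lower fence = Q1 − 1.5·IQR = 3238.00 − 9737.25 = -6499.25.
Upper fence = Q3 + 1.5·IQR = 9729.50 + 9737.25 = 19466.75.

-6499.25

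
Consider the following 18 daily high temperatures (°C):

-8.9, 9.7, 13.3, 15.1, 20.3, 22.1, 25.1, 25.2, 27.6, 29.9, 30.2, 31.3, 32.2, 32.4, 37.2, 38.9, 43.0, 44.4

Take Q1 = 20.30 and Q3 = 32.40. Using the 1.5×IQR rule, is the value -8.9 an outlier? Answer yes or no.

IQR = Q3 − Q1 = 32.40 − 20.30 = 12.10.
Lower fence = Q1 − 1.5·IQR = 20.30 − 18.15 = 2.15.
Upper fence = Q3 + 1.5·IQR = 32.40 + 18.15 = 50.55.
-8.9 lies below the lower fence.

yes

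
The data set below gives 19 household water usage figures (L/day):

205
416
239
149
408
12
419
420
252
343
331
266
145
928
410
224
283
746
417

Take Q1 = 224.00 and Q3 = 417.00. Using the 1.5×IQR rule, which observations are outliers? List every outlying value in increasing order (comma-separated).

IQR = Q3 − Q1 = 417.00 − 224.00 = 193.00.
Lower fence = Q1 − 1.5·IQR = 224.00 − 289.50 = -65.50.
Upper fence = Q3 + 1.5·IQR = 417.00 + 289.50 = 706.50.
746 > 706.50 → outlier.
928 > 706.50 → outlier.
All remaining values lie within [-65.50, 706.50].

746, 928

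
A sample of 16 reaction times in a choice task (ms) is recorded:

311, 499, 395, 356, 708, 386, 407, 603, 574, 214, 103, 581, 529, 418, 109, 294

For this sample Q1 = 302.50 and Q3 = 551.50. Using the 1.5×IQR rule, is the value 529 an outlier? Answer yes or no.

IQR = Q3 − Q1 = 551.50 − 302.50 = 249.00.
Lower fence = Q1 − 1.5·IQR = 302.50 − 373.50 = -71.00.
Upper fence = Q3 + 1.5·IQR = 551.50 + 373.50 = 925.00.
529 lies within [-71.00, 925.00].

no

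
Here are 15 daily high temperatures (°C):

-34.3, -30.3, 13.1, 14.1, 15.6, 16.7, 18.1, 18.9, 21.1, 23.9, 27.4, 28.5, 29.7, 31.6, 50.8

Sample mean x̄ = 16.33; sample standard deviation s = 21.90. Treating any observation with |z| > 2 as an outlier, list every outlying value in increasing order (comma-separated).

Cutoffs at x̄ ± 2s: 16.33 ± 2·21.90 = [-27.47, 60.13].
-34.3: z = -2.31, |z| > 2 → outlier.
-30.3: z = -2.13, |z| > 2 → outlier.
Every other value lies within [-27.47, 60.13].

-34.3, -30.3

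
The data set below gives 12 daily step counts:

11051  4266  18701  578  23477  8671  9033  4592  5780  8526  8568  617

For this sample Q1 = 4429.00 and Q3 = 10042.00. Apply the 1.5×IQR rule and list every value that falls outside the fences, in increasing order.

18701, 23477

IQR = Q3 − Q1 = 10042.00 − 4429.00 = 5613.00.
Lower fence = Q1 − 1.5·IQR = 4429.00 − 8419.50 = -3990.50.
Upper fence = Q3 + 1.5·IQR = 10042.00 + 8419.50 = 18461.50.
18701 > 18461.50 → outlier.
23477 > 18461.50 → outlier.
All remaining values lie within [-3990.50, 18461.50].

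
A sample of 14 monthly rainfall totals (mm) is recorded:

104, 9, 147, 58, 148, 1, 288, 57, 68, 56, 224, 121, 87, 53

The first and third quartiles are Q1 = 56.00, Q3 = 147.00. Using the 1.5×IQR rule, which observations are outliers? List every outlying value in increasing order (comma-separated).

IQR = Q3 − Q1 = 147.00 − 56.00 = 91.00.
Lower fence = Q1 − 1.5·IQR = 56.00 − 136.50 = -80.50.
Upper fence = Q3 + 1.5·IQR = 147.00 + 136.50 = 283.50.
288 > 283.50 → outlier.
All remaining values lie within [-80.50, 283.50].

288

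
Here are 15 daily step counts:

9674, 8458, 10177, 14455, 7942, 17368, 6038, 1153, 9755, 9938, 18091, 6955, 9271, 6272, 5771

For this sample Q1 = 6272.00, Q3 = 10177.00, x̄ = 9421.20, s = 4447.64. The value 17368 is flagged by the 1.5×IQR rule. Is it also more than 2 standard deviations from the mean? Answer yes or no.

no

z = (17368 − 9421.20) / 4447.64 = 1.79.
|z| = 1.79 ≤ 2.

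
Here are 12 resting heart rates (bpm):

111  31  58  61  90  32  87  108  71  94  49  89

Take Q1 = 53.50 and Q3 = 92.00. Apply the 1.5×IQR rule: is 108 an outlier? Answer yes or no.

no

IQR = Q3 − Q1 = 92.00 − 53.50 = 38.50.
Lower fence = Q1 − 1.5·IQR = 53.50 − 57.75 = -4.25.
Upper fence = Q3 + 1.5·IQR = 92.00 + 57.75 = 149.75.
108 lies within [-4.25, 149.75].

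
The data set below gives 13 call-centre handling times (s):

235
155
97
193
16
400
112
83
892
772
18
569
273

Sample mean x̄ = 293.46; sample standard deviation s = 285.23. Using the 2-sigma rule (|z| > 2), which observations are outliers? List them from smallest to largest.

892

Cutoffs at x̄ ± 2s: 293.46 ± 2·285.23 = [-277.00, 863.92].
892: z = 2.10, |z| > 2 → outlier.
Every other value lies within [-277.00, 863.92].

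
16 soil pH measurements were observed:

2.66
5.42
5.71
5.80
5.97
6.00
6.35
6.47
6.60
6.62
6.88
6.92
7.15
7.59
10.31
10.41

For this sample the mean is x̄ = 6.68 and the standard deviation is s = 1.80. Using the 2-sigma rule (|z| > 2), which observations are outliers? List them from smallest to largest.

Cutoffs at x̄ ± 2s: 6.68 ± 2·1.80 = [3.08, 10.28].
2.66: z = -2.23, |z| > 2 → outlier.
10.31: z = 2.02, |z| > 2 → outlier.
10.41: z = 2.07, |z| > 2 → outlier.
Every other value lies within [3.08, 10.28].

2.66, 10.31, 10.41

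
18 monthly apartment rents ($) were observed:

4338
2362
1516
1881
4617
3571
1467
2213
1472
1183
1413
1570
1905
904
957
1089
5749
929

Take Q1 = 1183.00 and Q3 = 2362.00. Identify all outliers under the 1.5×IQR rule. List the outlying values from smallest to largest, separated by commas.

4338, 4617, 5749

IQR = Q3 − Q1 = 2362.00 − 1183.00 = 1179.00.
Lower fence = Q1 − 1.5·IQR = 1183.00 − 1768.50 = -585.50.
Upper fence = Q3 + 1.5·IQR = 2362.00 + 1768.50 = 4130.50.
4338 > 4130.50 → outlier.
4617 > 4130.50 → outlier.
5749 > 4130.50 → outlier.
All remaining values lie within [-585.50, 4130.50].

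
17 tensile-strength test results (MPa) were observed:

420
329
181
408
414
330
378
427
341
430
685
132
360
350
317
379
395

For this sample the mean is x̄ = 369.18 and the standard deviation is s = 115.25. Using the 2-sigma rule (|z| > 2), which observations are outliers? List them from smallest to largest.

132, 685

Cutoffs at x̄ ± 2s: 369.18 ± 2·115.25 = [138.68, 599.68].
132: z = -2.06, |z| > 2 → outlier.
685: z = 2.74, |z| > 2 → outlier.
Every other value lies within [138.68, 599.68].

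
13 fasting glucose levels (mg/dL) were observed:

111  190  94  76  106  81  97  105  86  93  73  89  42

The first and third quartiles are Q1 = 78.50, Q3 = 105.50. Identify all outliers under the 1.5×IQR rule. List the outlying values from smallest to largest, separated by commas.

190

IQR = Q3 − Q1 = 105.50 − 78.50 = 27.00.
Lower fence = Q1 − 1.5·IQR = 78.50 − 40.50 = 38.00.
Upper fence = Q3 + 1.5·IQR = 105.50 + 40.50 = 146.00.
190 > 146.00 → outlier.
All remaining values lie within [38.00, 146.00].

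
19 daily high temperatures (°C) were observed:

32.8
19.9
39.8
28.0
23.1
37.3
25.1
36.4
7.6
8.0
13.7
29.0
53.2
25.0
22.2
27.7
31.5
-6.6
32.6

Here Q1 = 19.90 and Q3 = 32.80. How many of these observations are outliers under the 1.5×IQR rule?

2

IQR = 12.90; fences at 19.90 − 19.35 = 0.55 and 32.80 + 19.35 = 52.15.
Outside the cutoffs: -6.6, 53.2.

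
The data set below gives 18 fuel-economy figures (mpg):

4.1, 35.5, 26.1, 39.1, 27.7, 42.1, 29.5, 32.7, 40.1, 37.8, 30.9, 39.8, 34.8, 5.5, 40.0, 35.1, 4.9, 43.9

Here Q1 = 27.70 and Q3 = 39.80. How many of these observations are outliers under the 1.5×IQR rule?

IQR = 12.10; fences at 27.70 − 18.15 = 9.55 and 39.80 + 18.15 = 57.95.
Outside the cutoffs: 4.1, 4.9, 5.5.

3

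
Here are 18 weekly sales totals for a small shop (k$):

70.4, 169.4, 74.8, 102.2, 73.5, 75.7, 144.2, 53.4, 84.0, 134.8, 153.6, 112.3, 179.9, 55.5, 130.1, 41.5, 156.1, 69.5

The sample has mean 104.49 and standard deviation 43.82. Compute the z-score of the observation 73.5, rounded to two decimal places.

-0.71

z = (73.5 − 104.49) / 43.82 = -0.71.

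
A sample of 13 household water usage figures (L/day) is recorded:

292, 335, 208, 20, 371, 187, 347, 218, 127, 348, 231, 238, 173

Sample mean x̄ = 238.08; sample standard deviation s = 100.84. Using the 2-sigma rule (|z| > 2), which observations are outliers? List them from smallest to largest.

20

Cutoffs at x̄ ± 2s: 238.08 ± 2·100.84 = [36.40, 439.76].
20: z = -2.16, |z| > 2 → outlier.
Every other value lies within [36.40, 439.76].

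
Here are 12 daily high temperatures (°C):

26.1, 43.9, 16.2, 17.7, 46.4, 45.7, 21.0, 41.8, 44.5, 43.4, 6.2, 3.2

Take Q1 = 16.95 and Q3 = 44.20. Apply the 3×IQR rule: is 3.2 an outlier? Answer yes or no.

IQR = Q3 − Q1 = 44.20 − 16.95 = 27.25.
Lower fence = Q1 − 3·IQR = 16.95 − 81.75 = -64.80.
Upper fence = Q3 + 3·IQR = 44.20 + 81.75 = 125.95.
3.2 lies within [-64.80, 125.95].

no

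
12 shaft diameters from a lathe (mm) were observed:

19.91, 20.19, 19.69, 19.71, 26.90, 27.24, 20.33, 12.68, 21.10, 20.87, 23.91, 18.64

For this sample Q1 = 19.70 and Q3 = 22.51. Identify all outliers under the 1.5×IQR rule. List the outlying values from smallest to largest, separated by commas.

12.68, 26.90, 27.24

IQR = Q3 − Q1 = 22.51 − 19.70 = 2.81.
Lower fence = Q1 − 1.5·IQR = 19.70 − 4.215 = 15.485.
Upper fence = Q3 + 1.5·IQR = 22.51 + 4.215 = 26.725.
12.68 < 15.485 → outlier.
26.90 > 26.725 → outlier.
27.24 > 26.725 → outlier.
All remaining values lie within [15.485, 26.725].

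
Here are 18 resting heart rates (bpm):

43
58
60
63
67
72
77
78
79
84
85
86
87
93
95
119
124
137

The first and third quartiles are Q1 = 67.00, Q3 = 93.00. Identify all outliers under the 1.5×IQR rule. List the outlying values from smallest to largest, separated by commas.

137

IQR = Q3 − Q1 = 93.00 − 67.00 = 26.00.
Lower fence = Q1 − 1.5·IQR = 67.00 − 39.00 = 28.00.
Upper fence = Q3 + 1.5·IQR = 93.00 + 39.00 = 132.00.
137 > 132.00 → outlier.
All remaining values lie within [28.00, 132.00].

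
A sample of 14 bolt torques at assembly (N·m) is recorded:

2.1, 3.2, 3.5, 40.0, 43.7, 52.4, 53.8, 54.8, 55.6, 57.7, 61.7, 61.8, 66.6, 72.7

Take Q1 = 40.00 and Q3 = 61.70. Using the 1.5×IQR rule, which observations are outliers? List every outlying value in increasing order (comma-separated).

2.1, 3.2, 3.5

IQR = Q3 − Q1 = 61.70 − 40.00 = 21.70.
Lower fence = Q1 − 1.5·IQR = 40.00 − 32.55 = 7.45.
Upper fence = Q3 + 1.5·IQR = 61.70 + 32.55 = 94.25.
2.1 < 7.45 → outlier.
3.2 < 7.45 → outlier.
3.5 < 7.45 → outlier.
All remaining values lie within [7.45, 94.25].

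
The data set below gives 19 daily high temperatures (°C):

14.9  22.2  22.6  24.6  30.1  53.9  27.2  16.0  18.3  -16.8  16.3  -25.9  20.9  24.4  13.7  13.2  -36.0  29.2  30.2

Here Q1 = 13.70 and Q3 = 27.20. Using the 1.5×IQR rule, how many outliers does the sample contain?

IQR = 13.50; fences at 13.70 − 20.25 = -6.55 and 27.20 + 20.25 = 47.45.
Outside the cutoffs: -36.0, -25.9, -16.8, 53.9.

4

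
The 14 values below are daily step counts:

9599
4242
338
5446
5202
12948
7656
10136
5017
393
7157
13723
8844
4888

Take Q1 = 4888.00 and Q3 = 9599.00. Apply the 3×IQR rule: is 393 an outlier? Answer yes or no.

no

IQR = Q3 − Q1 = 9599.00 − 4888.00 = 4711.00.
Lower fence = Q1 − 3·IQR = 4888.00 − 14133.00 = -9245.00.
Upper fence = Q3 + 3·IQR = 9599.00 + 14133.00 = 23732.00.
393 lies within [-9245.00, 23732.00].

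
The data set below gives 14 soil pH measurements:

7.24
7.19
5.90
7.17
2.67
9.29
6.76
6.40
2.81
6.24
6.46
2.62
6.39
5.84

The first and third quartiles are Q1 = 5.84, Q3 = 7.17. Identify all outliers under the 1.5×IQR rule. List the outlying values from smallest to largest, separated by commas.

2.62, 2.67, 2.81, 9.29

IQR = Q3 − Q1 = 7.17 − 5.84 = 1.33.
Lower fence = Q1 − 1.5·IQR = 5.84 − 1.995 = 3.845.
Upper fence = Q3 + 1.5·IQR = 7.17 + 1.995 = 9.165.
2.62 < 3.845 → outlier.
2.67 < 3.845 → outlier.
2.81 < 3.845 → outlier.
9.29 > 9.165 → outlier.
All remaining values lie within [3.845, 9.165].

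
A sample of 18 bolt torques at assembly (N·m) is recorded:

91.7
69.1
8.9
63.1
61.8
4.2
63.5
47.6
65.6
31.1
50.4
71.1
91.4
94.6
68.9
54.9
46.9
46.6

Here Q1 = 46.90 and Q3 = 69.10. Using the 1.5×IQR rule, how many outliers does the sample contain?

IQR = 22.20; fences at 46.90 − 33.30 = 13.60 and 69.10 + 33.30 = 102.40.
Outside the cutoffs: 4.2, 8.9.

2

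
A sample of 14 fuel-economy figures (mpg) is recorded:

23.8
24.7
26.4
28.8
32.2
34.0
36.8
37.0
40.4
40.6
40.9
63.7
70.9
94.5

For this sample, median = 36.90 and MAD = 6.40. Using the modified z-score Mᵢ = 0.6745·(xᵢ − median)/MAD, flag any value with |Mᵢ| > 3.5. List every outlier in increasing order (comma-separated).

|Mᵢ| > 3.5 ⇔ |xᵢ − 36.90| > 3.5·6.40/0.6745 = 33.21.
So outliers lie outside [3.69, 70.11].
70.9: M = 3.58 → outlier.
94.5: M = 6.07 → outlier.

70.9, 94.5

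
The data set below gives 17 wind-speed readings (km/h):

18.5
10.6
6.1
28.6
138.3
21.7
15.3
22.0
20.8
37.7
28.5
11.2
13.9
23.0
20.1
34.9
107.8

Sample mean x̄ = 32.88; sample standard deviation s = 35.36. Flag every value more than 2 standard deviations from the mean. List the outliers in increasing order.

Cutoffs at x̄ ± 2s: 32.88 ± 2·35.36 = [-37.84, 103.60].
107.8: z = 2.12, |z| > 2 → outlier.
138.3: z = 2.98, |z| > 2 → outlier.
Every other value lies within [-37.84, 103.60].

107.8, 138.3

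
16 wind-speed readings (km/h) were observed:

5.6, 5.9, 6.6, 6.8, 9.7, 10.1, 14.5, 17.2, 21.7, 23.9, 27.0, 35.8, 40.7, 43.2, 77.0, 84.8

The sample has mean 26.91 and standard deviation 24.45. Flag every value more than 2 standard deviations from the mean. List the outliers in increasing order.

Cutoffs at x̄ ± 2s: 26.91 ± 2·24.45 = [-21.99, 75.81].
77.0: z = 2.05, |z| > 2 → outlier.
84.8: z = 2.37, |z| > 2 → outlier.
Every other value lies within [-21.99, 75.81].

77.0, 84.8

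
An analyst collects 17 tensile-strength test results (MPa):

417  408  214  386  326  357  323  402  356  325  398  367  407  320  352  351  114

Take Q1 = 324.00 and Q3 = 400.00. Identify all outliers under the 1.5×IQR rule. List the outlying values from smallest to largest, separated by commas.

IQR = Q3 − Q1 = 400.00 − 324.00 = 76.00.
Lower fence = Q1 − 1.5·IQR = 324.00 − 114.00 = 210.00.
Upper fence = Q3 + 1.5·IQR = 400.00 + 114.00 = 514.00.
114 < 210.00 → outlier.
All remaining values lie within [210.00, 514.00].

114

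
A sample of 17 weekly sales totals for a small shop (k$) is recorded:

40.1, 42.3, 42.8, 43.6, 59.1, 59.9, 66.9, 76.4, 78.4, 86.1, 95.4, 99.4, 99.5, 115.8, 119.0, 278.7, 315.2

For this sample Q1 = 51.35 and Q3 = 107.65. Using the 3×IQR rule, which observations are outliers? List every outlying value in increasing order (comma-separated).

IQR = Q3 − Q1 = 107.65 − 51.35 = 56.30.
Lower fence = Q1 − 3·IQR = 51.35 − 168.90 = -117.55.
Upper fence = Q3 + 3·IQR = 107.65 + 168.90 = 276.55.
278.7 > 276.55 → outlier.
315.2 > 276.55 → outlier.
All remaining values lie within [-117.55, 276.55].

278.7, 315.2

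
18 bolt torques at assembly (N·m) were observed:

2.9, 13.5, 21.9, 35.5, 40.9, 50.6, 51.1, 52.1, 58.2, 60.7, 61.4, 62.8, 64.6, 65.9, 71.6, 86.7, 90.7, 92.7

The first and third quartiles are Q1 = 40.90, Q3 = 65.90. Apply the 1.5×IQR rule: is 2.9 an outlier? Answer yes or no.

yes

IQR = Q3 − Q1 = 65.90 − 40.90 = 25.00.
Lower fence = Q1 − 1.5·IQR = 40.90 − 37.50 = 3.40.
Upper fence = Q3 + 1.5·IQR = 65.90 + 37.50 = 103.40.
2.9 lies below the lower fence.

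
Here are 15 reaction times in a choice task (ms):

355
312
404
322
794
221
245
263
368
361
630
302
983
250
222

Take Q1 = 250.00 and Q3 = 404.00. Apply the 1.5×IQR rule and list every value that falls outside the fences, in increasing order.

794, 983

IQR = Q3 − Q1 = 404.00 − 250.00 = 154.00.
Lower fence = Q1 − 1.5·IQR = 250.00 − 231.00 = 19.00.
Upper fence = Q3 + 1.5·IQR = 404.00 + 231.00 = 635.00.
794 > 635.00 → outlier.
983 > 635.00 → outlier.
All remaining values lie within [19.00, 635.00].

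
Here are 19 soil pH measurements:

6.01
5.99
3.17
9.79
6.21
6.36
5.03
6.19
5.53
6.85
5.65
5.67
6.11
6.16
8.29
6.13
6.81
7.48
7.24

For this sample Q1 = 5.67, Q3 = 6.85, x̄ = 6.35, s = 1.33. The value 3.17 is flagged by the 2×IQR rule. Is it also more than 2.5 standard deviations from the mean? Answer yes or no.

z = (3.17 − 6.35) / 1.33 = -2.39.
|z| = 2.39 ≤ 2.5.

no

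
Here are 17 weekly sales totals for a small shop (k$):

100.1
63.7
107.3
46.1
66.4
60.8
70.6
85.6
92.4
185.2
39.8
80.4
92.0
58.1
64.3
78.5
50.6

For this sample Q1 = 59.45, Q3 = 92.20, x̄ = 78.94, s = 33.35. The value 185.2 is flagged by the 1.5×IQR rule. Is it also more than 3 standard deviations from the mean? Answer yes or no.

z = (185.2 − 78.94) / 33.35 = 3.19.
|z| = 3.19 > 3.

yes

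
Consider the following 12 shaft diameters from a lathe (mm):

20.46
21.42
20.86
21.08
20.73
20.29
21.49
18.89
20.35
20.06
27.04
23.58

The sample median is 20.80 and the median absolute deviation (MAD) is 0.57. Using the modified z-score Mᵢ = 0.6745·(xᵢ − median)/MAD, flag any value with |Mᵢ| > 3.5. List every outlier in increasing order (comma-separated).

27.04

|Mᵢ| > 3.5 ⇔ |xᵢ − 20.80| > 3.5·0.57/0.6745 = 2.96.
So outliers lie outside [17.84, 23.76].
27.04: M = 7.38 → outlier.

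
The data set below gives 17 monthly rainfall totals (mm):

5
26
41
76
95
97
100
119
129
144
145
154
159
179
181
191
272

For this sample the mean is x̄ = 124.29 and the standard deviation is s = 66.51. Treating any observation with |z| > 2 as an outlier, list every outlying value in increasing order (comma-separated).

Cutoffs at x̄ ± 2s: 124.29 ± 2·66.51 = [-8.73, 257.31].
272: z = 2.22, |z| > 2 → outlier.
Every other value lies within [-8.73, 257.31].

272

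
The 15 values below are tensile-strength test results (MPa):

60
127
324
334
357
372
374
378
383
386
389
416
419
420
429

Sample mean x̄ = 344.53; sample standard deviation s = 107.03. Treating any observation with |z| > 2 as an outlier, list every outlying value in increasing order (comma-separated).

Cutoffs at x̄ ± 2s: 344.53 ± 2·107.03 = [130.47, 558.59].
60: z = -2.66, |z| > 2 → outlier.
127: z = -2.03, |z| > 2 → outlier.
Every other value lies within [130.47, 558.59].

60, 127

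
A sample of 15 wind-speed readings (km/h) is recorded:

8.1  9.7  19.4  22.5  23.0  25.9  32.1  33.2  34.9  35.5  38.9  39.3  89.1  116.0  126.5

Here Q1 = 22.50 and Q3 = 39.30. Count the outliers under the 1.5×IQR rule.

IQR = 16.80; fences at 22.50 − 25.20 = -2.70 and 39.30 + 25.20 = 64.50.
Outside the cutoffs: 89.1, 116.0, 126.5.

3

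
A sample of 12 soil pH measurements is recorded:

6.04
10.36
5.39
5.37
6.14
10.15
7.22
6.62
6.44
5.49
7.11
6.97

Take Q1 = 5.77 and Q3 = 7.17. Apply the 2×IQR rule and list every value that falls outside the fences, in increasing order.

10.15, 10.36

IQR = Q3 − Q1 = 7.17 − 5.77 = 1.40.
Lower fence = Q1 − 2·IQR = 5.77 − 2.80 = 2.97.
Upper fence = Q3 + 2·IQR = 7.17 + 2.80 = 9.97.
10.15 > 9.97 → outlier.
10.36 > 9.97 → outlier.
All remaining values lie within [2.97, 9.97].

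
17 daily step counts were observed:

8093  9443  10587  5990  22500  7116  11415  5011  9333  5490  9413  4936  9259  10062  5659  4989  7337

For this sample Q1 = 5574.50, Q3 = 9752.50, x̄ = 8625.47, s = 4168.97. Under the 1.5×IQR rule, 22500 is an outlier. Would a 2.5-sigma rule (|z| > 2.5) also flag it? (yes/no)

yes

z = (22500 − 8625.47) / 4168.97 = 3.33.
|z| = 3.33 > 2.5.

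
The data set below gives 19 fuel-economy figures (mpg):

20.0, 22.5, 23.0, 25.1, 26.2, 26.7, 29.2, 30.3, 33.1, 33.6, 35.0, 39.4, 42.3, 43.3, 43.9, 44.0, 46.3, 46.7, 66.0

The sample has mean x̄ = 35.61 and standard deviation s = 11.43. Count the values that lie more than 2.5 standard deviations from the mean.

1

Cutoffs: x̄ ± 2.5s = [7.035, 64.185].
Outside the cutoffs: 66.0.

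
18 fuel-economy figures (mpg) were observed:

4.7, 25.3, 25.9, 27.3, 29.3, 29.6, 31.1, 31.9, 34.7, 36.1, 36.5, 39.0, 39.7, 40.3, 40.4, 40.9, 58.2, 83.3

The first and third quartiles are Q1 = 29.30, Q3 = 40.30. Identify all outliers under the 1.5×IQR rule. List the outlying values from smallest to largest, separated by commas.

4.7, 58.2, 83.3

IQR = Q3 − Q1 = 40.30 − 29.30 = 11.00.
Lower fence = Q1 − 1.5·IQR = 29.30 − 16.50 = 12.80.
Upper fence = Q3 + 1.5·IQR = 40.30 + 16.50 = 56.80.
4.7 < 12.80 → outlier.
58.2 > 56.80 → outlier.
83.3 > 56.80 → outlier.
All remaining values lie within [12.80, 56.80].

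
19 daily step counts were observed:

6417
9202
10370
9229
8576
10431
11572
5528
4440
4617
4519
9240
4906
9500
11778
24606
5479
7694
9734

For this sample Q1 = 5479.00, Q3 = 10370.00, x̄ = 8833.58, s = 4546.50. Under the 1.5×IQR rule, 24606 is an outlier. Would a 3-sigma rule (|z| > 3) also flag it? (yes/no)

z = (24606 − 8833.58) / 4546.50 = 3.47.
|z| = 3.47 > 3.

yes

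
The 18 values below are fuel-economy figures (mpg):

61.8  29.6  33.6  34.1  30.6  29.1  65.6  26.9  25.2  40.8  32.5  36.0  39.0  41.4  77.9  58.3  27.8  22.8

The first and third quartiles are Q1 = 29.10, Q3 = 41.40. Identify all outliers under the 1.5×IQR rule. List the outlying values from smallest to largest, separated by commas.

IQR = Q3 − Q1 = 41.40 − 29.10 = 12.30.
Lower fence = Q1 − 1.5·IQR = 29.10 − 18.45 = 10.65.
Upper fence = Q3 + 1.5·IQR = 41.40 + 18.45 = 59.85.
61.8 > 59.85 → outlier.
65.6 > 59.85 → outlier.
77.9 > 59.85 → outlier.
All remaining values lie within [10.65, 59.85].

61.8, 65.6, 77.9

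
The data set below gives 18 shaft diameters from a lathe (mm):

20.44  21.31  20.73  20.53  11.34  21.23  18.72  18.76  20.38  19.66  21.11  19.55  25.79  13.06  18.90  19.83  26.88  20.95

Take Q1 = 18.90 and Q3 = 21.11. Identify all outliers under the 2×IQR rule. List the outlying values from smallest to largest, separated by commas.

IQR = Q3 − Q1 = 21.11 − 18.90 = 2.21.
Lower fence = Q1 − 2·IQR = 18.90 − 4.42 = 14.48.
Upper fence = Q3 + 2·IQR = 21.11 + 4.42 = 25.53.
11.34 < 14.48 → outlier.
13.06 < 14.48 → outlier.
25.79 > 25.53 → outlier.
26.88 > 25.53 → outlier.
All remaining values lie within [14.48, 25.53].

11.34, 13.06, 25.79, 26.88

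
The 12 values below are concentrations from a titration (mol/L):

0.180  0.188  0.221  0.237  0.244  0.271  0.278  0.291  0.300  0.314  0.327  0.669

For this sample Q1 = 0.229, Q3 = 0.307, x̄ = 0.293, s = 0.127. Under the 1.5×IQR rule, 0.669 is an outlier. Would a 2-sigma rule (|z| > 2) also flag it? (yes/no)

yes

z = (0.669 − 0.293) / 0.127 = 2.96.
|z| = 2.96 > 2.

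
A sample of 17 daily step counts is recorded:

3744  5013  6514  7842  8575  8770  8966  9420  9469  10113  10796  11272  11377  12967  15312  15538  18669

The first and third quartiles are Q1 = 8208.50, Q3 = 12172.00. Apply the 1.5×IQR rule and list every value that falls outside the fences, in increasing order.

18669

IQR = Q3 − Q1 = 12172.00 − 8208.50 = 3963.50.
Lower fence = Q1 − 1.5·IQR = 8208.50 − 5945.25 = 2263.25.
Upper fence = Q3 + 1.5·IQR = 12172.00 + 5945.25 = 18117.25.
18669 > 18117.25 → outlier.
All remaining values lie within [2263.25, 18117.25].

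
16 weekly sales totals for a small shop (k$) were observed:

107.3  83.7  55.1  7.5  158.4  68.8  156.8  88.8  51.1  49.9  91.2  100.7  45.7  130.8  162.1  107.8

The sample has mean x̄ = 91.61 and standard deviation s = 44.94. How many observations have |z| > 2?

0

Cutoffs: x̄ ± 2s = [1.73, 181.49].
Every value lies within the cutoffs.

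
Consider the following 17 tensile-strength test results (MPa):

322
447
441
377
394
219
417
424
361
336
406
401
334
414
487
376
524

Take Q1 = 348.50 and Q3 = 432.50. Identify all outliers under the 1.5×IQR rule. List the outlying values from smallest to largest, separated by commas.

IQR = Q3 − Q1 = 432.50 − 348.50 = 84.00.
Lower fence = Q1 − 1.5·IQR = 348.50 − 126.00 = 222.50.
Upper fence = Q3 + 1.5·IQR = 432.50 + 126.00 = 558.50.
219 < 222.50 → outlier.
All remaining values lie within [222.50, 558.50].

219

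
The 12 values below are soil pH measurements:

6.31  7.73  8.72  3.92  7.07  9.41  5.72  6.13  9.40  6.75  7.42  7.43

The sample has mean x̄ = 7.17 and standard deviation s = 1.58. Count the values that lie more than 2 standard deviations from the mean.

1

Cutoffs: x̄ ± 2s = [4.01, 10.33].
Outside the cutoffs: 3.92.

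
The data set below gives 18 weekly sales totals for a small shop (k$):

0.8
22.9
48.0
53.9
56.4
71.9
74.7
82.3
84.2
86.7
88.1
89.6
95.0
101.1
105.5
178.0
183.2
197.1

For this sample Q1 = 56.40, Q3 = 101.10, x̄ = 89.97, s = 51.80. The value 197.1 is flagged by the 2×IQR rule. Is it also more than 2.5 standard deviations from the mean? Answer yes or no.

z = (197.1 − 89.97) / 51.80 = 2.07.
|z| = 2.07 ≤ 2.5.

no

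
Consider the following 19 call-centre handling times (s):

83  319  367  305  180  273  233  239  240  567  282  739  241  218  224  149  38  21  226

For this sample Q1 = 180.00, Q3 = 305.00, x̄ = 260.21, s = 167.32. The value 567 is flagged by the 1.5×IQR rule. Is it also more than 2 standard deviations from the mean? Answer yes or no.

no

z = (567 − 260.21) / 167.32 = 1.83.
|z| = 1.83 ≤ 2.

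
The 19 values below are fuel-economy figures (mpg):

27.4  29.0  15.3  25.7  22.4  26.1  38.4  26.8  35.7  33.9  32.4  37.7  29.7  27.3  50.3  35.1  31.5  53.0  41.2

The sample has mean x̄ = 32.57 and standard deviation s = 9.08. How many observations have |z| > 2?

Cutoffs: x̄ ± 2s = [14.41, 50.73].
Outside the cutoffs: 53.0.

1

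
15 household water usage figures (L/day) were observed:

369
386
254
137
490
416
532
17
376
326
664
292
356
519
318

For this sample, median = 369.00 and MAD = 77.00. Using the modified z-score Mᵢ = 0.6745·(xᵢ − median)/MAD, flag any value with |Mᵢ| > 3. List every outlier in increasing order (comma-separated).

|Mᵢ| > 3 ⇔ |xᵢ − 369.00| > 3·77.00/0.6745 = 342.48.
So outliers lie outside [26.52, 711.48].
17: M = -3.08 → outlier.

17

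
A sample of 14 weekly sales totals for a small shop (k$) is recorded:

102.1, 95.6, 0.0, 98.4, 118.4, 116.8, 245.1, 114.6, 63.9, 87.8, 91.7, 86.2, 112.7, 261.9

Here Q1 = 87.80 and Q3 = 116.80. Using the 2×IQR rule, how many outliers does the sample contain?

3

IQR = 29.00; fences at 87.80 − 58.00 = 29.80 and 116.80 + 58.00 = 174.80.
Outside the cutoffs: 0.0, 245.1, 261.9.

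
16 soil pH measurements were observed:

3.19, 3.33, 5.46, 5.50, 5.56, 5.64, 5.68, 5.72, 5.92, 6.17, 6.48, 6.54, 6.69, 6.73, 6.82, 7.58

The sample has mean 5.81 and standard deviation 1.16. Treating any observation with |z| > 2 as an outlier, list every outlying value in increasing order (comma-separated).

3.19, 3.33

Cutoffs at x̄ ± 2s: 5.81 ± 2·1.16 = [3.49, 8.13].
3.19: z = -2.26, |z| > 2 → outlier.
3.33: z = -2.14, |z| > 2 → outlier.
Every other value lies within [3.49, 8.13].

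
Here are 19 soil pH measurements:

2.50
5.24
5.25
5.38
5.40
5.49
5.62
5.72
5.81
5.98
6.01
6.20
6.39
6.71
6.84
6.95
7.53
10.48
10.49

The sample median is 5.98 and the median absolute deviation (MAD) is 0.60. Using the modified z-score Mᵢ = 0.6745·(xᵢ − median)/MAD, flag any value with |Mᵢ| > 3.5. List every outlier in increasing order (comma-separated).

|Mᵢ| > 3.5 ⇔ |xᵢ − 5.98| > 3.5·0.60/0.6745 = 3.11.
So outliers lie outside [2.87, 9.09].
2.50: M = -3.91 → outlier.
10.48: M = 5.06 → outlier.
10.49: M = 5.07 → outlier.

2.50, 10.48, 10.49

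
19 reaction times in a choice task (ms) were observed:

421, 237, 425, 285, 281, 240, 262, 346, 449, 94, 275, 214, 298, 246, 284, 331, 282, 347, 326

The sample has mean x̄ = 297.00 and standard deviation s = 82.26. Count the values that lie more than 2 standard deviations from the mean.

1

Cutoffs: x̄ ± 2s = [132.48, 461.52].
Outside the cutoffs: 94.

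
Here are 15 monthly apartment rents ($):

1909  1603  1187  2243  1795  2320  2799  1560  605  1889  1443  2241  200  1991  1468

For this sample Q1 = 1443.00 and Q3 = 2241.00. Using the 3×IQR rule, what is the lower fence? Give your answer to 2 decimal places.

-951.00

IQR = Q3 − Q1 = 2241.00 − 1443.00 = 798.00.
Lower fence = Q1 − 3·IQR = 1443.00 − 2394.00 = -951.00.
Upper fence = Q3 + 3·IQR = 2241.00 + 2394.00 = 4635.00.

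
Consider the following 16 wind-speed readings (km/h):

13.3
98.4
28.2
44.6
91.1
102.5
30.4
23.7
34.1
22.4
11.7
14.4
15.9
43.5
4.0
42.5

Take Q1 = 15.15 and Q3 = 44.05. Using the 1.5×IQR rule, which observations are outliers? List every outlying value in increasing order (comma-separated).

IQR = Q3 − Q1 = 44.05 − 15.15 = 28.90.
Lower fence = Q1 − 1.5·IQR = 15.15 − 43.35 = -28.20.
Upper fence = Q3 + 1.5·IQR = 44.05 + 43.35 = 87.40.
91.1 > 87.40 → outlier.
98.4 > 87.40 → outlier.
102.5 > 87.40 → outlier.
All remaining values lie within [-28.20, 87.40].

91.1, 98.4, 102.5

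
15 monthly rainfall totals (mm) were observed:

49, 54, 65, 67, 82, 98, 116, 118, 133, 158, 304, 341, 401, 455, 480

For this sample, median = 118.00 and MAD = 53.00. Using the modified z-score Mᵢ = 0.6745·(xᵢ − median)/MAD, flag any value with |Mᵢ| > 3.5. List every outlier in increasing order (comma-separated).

|Mᵢ| > 3.5 ⇔ |xᵢ − 118.00| > 3.5·53.00/0.6745 = 275.02.
So outliers lie outside [-157.02, 393.02].
401: M = 3.60 → outlier.
455: M = 4.29 → outlier.
480: M = 4.61 → outlier.

401, 455, 480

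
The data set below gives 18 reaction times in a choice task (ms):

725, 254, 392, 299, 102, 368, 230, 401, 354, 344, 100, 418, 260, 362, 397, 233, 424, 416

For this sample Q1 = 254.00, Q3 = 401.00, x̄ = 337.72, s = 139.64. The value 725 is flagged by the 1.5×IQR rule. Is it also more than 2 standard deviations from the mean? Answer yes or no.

yes

z = (725 − 337.72) / 139.64 = 2.77.
|z| = 2.77 > 2.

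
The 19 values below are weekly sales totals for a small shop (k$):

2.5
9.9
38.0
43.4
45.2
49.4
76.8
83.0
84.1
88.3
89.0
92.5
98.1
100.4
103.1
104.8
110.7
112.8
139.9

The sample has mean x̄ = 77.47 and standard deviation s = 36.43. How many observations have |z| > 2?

Cutoffs: x̄ ± 2s = [4.61, 150.33].
Outside the cutoffs: 2.5.

1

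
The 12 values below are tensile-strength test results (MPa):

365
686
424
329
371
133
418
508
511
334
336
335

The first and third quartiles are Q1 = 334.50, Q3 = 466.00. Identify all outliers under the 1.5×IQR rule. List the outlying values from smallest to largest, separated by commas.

IQR = Q3 − Q1 = 466.00 − 334.50 = 131.50.
Lower fence = Q1 − 1.5·IQR = 334.50 − 197.25 = 137.25.
Upper fence = Q3 + 1.5·IQR = 466.00 + 197.25 = 663.25.
133 < 137.25 → outlier.
686 > 663.25 → outlier.
All remaining values lie within [137.25, 663.25].

133, 686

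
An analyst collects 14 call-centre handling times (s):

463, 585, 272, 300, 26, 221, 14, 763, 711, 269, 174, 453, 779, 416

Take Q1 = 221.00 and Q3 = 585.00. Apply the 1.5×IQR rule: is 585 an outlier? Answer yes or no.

IQR = Q3 − Q1 = 585.00 − 221.00 = 364.00.
Lower fence = Q1 − 1.5·IQR = 221.00 − 546.00 = -325.00.
Upper fence = Q3 + 1.5·IQR = 585.00 + 546.00 = 1131.00.
585 lies within [-325.00, 1131.00].

no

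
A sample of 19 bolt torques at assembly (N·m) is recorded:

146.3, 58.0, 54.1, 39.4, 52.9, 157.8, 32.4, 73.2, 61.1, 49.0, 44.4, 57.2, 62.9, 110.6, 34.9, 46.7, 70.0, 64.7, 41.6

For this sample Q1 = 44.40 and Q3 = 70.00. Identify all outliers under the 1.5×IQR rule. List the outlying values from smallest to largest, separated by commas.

110.6, 146.3, 157.8

IQR = Q3 − Q1 = 70.00 − 44.40 = 25.60.
Lower fence = Q1 − 1.5·IQR = 44.40 − 38.40 = 6.00.
Upper fence = Q3 + 1.5·IQR = 70.00 + 38.40 = 108.40.
110.6 > 108.40 → outlier.
146.3 > 108.40 → outlier.
157.8 > 108.40 → outlier.
All remaining values lie within [6.00, 108.40].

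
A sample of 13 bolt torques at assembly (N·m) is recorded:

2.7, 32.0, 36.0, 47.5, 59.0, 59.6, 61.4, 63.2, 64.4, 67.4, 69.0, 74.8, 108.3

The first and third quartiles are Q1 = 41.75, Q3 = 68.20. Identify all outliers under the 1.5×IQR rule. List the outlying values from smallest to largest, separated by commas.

IQR = Q3 − Q1 = 68.20 − 41.75 = 26.45.
Lower fence = Q1 − 1.5·IQR = 41.75 − 39.675 = 2.075.
Upper fence = Q3 + 1.5·IQR = 68.20 + 39.675 = 107.875.
108.3 > 107.875 → outlier.
All remaining values lie within [2.075, 107.875].

108.3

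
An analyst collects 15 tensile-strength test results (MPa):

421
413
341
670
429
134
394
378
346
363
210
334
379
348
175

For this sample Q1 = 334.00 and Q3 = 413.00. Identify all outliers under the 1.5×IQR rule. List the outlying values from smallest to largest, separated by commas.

134, 175, 210, 670

IQR = Q3 − Q1 = 413.00 − 334.00 = 79.00.
Lower fence = Q1 − 1.5·IQR = 334.00 − 118.50 = 215.50.
Upper fence = Q3 + 1.5·IQR = 413.00 + 118.50 = 531.50.
134 < 215.50 → outlier.
175 < 215.50 → outlier.
210 < 215.50 → outlier.
670 > 531.50 → outlier.
All remaining values lie within [215.50, 531.50].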